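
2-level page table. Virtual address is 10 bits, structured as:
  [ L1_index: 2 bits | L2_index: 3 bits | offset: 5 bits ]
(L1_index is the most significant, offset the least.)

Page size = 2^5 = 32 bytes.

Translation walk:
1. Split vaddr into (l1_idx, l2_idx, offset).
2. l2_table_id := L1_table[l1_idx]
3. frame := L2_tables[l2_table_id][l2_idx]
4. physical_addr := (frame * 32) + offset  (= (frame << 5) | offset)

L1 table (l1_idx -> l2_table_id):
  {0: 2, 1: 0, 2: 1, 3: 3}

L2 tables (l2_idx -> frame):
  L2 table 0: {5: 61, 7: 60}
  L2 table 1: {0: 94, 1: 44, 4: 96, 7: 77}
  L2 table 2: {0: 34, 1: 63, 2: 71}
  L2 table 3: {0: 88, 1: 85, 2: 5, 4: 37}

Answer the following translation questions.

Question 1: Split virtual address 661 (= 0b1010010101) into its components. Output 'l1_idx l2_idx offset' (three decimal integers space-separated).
vaddr = 661 = 0b1010010101
  top 2 bits -> l1_idx = 2
  next 3 bits -> l2_idx = 4
  bottom 5 bits -> offset = 21

Answer: 2 4 21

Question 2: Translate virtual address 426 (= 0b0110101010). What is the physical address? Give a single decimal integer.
vaddr = 426 = 0b0110101010
Split: l1_idx=1, l2_idx=5, offset=10
L1[1] = 0
L2[0][5] = 61
paddr = 61 * 32 + 10 = 1962

Answer: 1962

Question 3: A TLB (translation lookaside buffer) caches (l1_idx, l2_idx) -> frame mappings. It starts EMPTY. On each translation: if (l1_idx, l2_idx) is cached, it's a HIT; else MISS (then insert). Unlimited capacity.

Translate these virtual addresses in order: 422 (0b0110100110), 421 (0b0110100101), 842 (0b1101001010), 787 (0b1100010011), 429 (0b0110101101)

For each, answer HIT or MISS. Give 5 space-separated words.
Answer: MISS HIT MISS MISS HIT

Derivation:
vaddr=422: (1,5) not in TLB -> MISS, insert
vaddr=421: (1,5) in TLB -> HIT
vaddr=842: (3,2) not in TLB -> MISS, insert
vaddr=787: (3,0) not in TLB -> MISS, insert
vaddr=429: (1,5) in TLB -> HIT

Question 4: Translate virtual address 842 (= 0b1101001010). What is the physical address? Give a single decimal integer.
vaddr = 842 = 0b1101001010
Split: l1_idx=3, l2_idx=2, offset=10
L1[3] = 3
L2[3][2] = 5
paddr = 5 * 32 + 10 = 170

Answer: 170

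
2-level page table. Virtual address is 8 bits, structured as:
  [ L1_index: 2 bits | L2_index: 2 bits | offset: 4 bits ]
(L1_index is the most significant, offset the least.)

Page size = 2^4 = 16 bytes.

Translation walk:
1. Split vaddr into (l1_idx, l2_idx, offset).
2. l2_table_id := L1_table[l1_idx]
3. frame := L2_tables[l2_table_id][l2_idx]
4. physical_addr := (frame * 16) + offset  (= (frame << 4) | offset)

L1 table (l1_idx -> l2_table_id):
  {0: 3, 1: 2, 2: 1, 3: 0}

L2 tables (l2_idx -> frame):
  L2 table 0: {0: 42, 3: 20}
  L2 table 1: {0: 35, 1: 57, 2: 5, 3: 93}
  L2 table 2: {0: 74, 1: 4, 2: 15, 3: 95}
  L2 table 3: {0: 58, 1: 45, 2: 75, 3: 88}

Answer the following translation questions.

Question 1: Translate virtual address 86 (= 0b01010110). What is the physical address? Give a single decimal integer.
Answer: 70

Derivation:
vaddr = 86 = 0b01010110
Split: l1_idx=1, l2_idx=1, offset=6
L1[1] = 2
L2[2][1] = 4
paddr = 4 * 16 + 6 = 70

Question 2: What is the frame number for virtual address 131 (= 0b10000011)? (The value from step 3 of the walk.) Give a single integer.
Answer: 35

Derivation:
vaddr = 131: l1_idx=2, l2_idx=0
L1[2] = 1; L2[1][0] = 35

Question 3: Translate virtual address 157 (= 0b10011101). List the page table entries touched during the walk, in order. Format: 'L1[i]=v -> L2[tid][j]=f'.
vaddr = 157 = 0b10011101
Split: l1_idx=2, l2_idx=1, offset=13

Answer: L1[2]=1 -> L2[1][1]=57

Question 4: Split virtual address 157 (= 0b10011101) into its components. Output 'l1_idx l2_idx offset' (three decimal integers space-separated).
Answer: 2 1 13

Derivation:
vaddr = 157 = 0b10011101
  top 2 bits -> l1_idx = 2
  next 2 bits -> l2_idx = 1
  bottom 4 bits -> offset = 13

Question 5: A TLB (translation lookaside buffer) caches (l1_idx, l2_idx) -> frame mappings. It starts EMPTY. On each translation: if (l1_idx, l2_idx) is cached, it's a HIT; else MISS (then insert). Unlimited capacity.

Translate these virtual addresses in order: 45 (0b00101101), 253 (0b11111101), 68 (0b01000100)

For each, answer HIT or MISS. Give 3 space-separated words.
vaddr=45: (0,2) not in TLB -> MISS, insert
vaddr=253: (3,3) not in TLB -> MISS, insert
vaddr=68: (1,0) not in TLB -> MISS, insert

Answer: MISS MISS MISS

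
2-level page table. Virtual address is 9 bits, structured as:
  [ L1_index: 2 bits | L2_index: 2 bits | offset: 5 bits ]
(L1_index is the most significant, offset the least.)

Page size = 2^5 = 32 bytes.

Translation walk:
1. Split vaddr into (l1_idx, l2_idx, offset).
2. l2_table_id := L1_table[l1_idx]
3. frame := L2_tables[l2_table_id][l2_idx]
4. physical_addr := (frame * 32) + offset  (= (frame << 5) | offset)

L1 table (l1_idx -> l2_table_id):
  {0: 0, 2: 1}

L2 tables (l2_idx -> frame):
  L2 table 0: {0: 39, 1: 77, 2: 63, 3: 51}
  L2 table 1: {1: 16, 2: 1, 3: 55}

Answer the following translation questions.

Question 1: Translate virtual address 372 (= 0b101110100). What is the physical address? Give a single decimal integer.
Answer: 1780

Derivation:
vaddr = 372 = 0b101110100
Split: l1_idx=2, l2_idx=3, offset=20
L1[2] = 1
L2[1][3] = 55
paddr = 55 * 32 + 20 = 1780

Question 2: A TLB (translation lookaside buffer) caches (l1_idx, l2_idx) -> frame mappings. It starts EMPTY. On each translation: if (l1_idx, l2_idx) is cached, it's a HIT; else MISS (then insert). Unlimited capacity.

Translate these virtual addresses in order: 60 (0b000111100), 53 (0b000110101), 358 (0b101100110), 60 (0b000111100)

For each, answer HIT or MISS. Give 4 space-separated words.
vaddr=60: (0,1) not in TLB -> MISS, insert
vaddr=53: (0,1) in TLB -> HIT
vaddr=358: (2,3) not in TLB -> MISS, insert
vaddr=60: (0,1) in TLB -> HIT

Answer: MISS HIT MISS HIT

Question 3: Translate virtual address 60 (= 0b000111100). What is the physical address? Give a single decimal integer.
vaddr = 60 = 0b000111100
Split: l1_idx=0, l2_idx=1, offset=28
L1[0] = 0
L2[0][1] = 77
paddr = 77 * 32 + 28 = 2492

Answer: 2492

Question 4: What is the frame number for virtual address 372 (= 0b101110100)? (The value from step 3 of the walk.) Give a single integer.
Answer: 55

Derivation:
vaddr = 372: l1_idx=2, l2_idx=3
L1[2] = 1; L2[1][3] = 55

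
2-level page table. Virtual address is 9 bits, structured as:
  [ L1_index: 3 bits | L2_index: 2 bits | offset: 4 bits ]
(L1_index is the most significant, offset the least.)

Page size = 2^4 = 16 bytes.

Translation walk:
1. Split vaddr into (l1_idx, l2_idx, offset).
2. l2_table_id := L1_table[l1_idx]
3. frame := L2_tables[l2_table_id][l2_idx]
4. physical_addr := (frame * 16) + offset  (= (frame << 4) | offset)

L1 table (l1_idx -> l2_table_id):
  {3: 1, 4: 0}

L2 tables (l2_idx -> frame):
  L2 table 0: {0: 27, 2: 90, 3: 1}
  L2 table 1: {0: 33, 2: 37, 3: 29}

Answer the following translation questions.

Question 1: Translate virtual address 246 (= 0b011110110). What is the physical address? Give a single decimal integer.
Answer: 470

Derivation:
vaddr = 246 = 0b011110110
Split: l1_idx=3, l2_idx=3, offset=6
L1[3] = 1
L2[1][3] = 29
paddr = 29 * 16 + 6 = 470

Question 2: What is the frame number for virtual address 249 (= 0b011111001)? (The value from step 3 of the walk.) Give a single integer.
vaddr = 249: l1_idx=3, l2_idx=3
L1[3] = 1; L2[1][3] = 29

Answer: 29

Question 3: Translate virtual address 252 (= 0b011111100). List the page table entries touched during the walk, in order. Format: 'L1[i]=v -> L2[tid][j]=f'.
Answer: L1[3]=1 -> L2[1][3]=29

Derivation:
vaddr = 252 = 0b011111100
Split: l1_idx=3, l2_idx=3, offset=12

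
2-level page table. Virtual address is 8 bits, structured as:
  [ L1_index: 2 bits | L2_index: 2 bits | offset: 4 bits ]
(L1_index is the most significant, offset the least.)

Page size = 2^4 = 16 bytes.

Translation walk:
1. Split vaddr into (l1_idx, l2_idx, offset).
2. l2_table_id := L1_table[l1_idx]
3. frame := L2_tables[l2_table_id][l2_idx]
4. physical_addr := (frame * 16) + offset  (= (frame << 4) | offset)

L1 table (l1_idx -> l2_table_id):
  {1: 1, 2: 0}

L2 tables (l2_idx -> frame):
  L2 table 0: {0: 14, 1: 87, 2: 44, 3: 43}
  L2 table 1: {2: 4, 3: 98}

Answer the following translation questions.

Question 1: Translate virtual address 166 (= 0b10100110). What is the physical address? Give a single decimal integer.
Answer: 710

Derivation:
vaddr = 166 = 0b10100110
Split: l1_idx=2, l2_idx=2, offset=6
L1[2] = 0
L2[0][2] = 44
paddr = 44 * 16 + 6 = 710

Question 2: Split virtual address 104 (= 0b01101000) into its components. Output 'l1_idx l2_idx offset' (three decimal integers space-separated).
vaddr = 104 = 0b01101000
  top 2 bits -> l1_idx = 1
  next 2 bits -> l2_idx = 2
  bottom 4 bits -> offset = 8

Answer: 1 2 8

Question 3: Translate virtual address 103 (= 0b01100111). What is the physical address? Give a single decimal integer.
Answer: 71

Derivation:
vaddr = 103 = 0b01100111
Split: l1_idx=1, l2_idx=2, offset=7
L1[1] = 1
L2[1][2] = 4
paddr = 4 * 16 + 7 = 71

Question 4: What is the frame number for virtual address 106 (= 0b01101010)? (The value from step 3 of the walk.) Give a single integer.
vaddr = 106: l1_idx=1, l2_idx=2
L1[1] = 1; L2[1][2] = 4

Answer: 4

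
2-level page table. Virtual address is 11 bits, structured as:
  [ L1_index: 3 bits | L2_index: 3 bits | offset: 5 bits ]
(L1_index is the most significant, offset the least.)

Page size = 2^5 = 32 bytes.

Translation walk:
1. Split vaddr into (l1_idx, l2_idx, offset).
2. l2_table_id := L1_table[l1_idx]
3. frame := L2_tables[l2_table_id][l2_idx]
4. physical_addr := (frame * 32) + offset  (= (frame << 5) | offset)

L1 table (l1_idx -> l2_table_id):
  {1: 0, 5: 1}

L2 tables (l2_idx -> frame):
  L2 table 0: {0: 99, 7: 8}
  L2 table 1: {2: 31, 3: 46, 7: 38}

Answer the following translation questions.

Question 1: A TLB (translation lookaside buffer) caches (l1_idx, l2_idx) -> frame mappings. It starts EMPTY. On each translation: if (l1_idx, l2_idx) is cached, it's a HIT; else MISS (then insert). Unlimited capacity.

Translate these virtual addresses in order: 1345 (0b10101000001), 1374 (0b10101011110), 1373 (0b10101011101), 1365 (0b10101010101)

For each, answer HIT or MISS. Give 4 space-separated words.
Answer: MISS HIT HIT HIT

Derivation:
vaddr=1345: (5,2) not in TLB -> MISS, insert
vaddr=1374: (5,2) in TLB -> HIT
vaddr=1373: (5,2) in TLB -> HIT
vaddr=1365: (5,2) in TLB -> HIT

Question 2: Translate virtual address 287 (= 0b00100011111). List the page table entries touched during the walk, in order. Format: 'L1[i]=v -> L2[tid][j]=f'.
vaddr = 287 = 0b00100011111
Split: l1_idx=1, l2_idx=0, offset=31

Answer: L1[1]=0 -> L2[0][0]=99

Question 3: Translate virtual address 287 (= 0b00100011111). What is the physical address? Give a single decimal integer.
vaddr = 287 = 0b00100011111
Split: l1_idx=1, l2_idx=0, offset=31
L1[1] = 0
L2[0][0] = 99
paddr = 99 * 32 + 31 = 3199

Answer: 3199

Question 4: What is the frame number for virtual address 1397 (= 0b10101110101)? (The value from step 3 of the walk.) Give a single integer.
Answer: 46

Derivation:
vaddr = 1397: l1_idx=5, l2_idx=3
L1[5] = 1; L2[1][3] = 46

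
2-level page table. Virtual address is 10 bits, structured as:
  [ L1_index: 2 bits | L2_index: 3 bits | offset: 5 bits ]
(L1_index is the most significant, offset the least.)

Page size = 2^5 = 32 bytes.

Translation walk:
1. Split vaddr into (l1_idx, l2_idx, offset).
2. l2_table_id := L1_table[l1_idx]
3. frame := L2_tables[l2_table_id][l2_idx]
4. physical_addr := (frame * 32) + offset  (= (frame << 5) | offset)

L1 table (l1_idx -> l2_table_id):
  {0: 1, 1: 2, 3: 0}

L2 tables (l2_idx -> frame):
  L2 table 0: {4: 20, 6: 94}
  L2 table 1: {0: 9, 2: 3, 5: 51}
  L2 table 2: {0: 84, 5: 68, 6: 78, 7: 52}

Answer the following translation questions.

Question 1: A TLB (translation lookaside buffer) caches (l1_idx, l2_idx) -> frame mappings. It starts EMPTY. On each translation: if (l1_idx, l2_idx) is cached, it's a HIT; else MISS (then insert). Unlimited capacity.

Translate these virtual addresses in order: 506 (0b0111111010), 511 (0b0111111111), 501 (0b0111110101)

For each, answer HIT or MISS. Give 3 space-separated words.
vaddr=506: (1,7) not in TLB -> MISS, insert
vaddr=511: (1,7) in TLB -> HIT
vaddr=501: (1,7) in TLB -> HIT

Answer: MISS HIT HIT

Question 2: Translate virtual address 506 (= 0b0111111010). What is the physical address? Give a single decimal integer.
Answer: 1690

Derivation:
vaddr = 506 = 0b0111111010
Split: l1_idx=1, l2_idx=7, offset=26
L1[1] = 2
L2[2][7] = 52
paddr = 52 * 32 + 26 = 1690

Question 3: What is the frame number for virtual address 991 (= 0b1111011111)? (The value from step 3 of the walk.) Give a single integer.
vaddr = 991: l1_idx=3, l2_idx=6
L1[3] = 0; L2[0][6] = 94

Answer: 94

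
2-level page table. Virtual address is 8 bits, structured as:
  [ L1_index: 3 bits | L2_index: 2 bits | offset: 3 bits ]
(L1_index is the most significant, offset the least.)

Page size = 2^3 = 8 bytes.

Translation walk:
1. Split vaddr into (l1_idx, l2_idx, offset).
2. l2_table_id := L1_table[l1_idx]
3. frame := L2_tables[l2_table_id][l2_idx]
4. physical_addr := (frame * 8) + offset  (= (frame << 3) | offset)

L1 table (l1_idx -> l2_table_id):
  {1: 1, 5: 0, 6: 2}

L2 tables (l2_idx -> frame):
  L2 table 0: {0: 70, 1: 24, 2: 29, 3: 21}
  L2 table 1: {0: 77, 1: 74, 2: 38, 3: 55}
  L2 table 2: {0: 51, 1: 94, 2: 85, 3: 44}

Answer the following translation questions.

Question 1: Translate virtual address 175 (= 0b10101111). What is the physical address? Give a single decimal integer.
vaddr = 175 = 0b10101111
Split: l1_idx=5, l2_idx=1, offset=7
L1[5] = 0
L2[0][1] = 24
paddr = 24 * 8 + 7 = 199

Answer: 199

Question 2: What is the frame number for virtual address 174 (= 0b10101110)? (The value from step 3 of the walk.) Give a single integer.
Answer: 24

Derivation:
vaddr = 174: l1_idx=5, l2_idx=1
L1[5] = 0; L2[0][1] = 24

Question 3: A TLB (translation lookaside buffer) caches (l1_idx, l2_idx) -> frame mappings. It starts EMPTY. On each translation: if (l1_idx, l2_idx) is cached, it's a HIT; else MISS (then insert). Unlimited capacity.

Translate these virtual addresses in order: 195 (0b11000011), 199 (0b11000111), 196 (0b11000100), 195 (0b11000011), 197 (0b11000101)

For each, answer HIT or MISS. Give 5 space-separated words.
vaddr=195: (6,0) not in TLB -> MISS, insert
vaddr=199: (6,0) in TLB -> HIT
vaddr=196: (6,0) in TLB -> HIT
vaddr=195: (6,0) in TLB -> HIT
vaddr=197: (6,0) in TLB -> HIT

Answer: MISS HIT HIT HIT HIT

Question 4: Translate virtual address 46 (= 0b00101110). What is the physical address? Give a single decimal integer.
Answer: 598

Derivation:
vaddr = 46 = 0b00101110
Split: l1_idx=1, l2_idx=1, offset=6
L1[1] = 1
L2[1][1] = 74
paddr = 74 * 8 + 6 = 598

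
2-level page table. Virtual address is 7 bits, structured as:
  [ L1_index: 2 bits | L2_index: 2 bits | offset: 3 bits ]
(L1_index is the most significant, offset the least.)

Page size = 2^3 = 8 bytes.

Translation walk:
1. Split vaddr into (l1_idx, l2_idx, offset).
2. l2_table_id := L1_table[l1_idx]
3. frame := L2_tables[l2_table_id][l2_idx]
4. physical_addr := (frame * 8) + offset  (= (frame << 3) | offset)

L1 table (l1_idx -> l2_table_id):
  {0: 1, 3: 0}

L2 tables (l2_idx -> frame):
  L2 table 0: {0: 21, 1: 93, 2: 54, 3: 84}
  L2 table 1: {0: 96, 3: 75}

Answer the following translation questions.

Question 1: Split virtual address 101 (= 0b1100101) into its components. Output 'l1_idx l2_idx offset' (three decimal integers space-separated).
Answer: 3 0 5

Derivation:
vaddr = 101 = 0b1100101
  top 2 bits -> l1_idx = 3
  next 2 bits -> l2_idx = 0
  bottom 3 bits -> offset = 5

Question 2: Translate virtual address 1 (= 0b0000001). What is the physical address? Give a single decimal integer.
vaddr = 1 = 0b0000001
Split: l1_idx=0, l2_idx=0, offset=1
L1[0] = 1
L2[1][0] = 96
paddr = 96 * 8 + 1 = 769

Answer: 769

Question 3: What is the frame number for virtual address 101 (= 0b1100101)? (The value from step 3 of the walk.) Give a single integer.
vaddr = 101: l1_idx=3, l2_idx=0
L1[3] = 0; L2[0][0] = 21

Answer: 21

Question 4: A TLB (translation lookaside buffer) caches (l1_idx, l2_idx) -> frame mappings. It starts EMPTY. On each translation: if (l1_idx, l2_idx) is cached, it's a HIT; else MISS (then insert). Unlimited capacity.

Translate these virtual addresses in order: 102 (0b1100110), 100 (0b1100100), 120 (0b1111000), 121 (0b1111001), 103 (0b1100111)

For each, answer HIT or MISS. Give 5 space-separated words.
Answer: MISS HIT MISS HIT HIT

Derivation:
vaddr=102: (3,0) not in TLB -> MISS, insert
vaddr=100: (3,0) in TLB -> HIT
vaddr=120: (3,3) not in TLB -> MISS, insert
vaddr=121: (3,3) in TLB -> HIT
vaddr=103: (3,0) in TLB -> HIT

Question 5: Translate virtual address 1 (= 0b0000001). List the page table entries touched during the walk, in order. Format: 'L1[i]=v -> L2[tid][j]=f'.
vaddr = 1 = 0b0000001
Split: l1_idx=0, l2_idx=0, offset=1

Answer: L1[0]=1 -> L2[1][0]=96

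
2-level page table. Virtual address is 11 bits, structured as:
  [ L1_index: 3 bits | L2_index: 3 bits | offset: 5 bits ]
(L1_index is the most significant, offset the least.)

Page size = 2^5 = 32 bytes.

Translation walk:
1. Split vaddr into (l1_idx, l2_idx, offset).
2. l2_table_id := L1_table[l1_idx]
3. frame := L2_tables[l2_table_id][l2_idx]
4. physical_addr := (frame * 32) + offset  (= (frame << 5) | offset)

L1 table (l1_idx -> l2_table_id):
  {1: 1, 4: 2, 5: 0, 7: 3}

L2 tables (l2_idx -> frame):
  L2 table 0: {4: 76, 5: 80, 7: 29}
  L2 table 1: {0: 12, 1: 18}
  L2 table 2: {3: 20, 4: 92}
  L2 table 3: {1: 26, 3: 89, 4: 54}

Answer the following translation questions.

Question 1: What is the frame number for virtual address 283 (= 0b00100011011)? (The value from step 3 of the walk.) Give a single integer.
vaddr = 283: l1_idx=1, l2_idx=0
L1[1] = 1; L2[1][0] = 12

Answer: 12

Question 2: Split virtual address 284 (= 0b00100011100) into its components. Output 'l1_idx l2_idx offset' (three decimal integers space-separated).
vaddr = 284 = 0b00100011100
  top 3 bits -> l1_idx = 1
  next 3 bits -> l2_idx = 0
  bottom 5 bits -> offset = 28

Answer: 1 0 28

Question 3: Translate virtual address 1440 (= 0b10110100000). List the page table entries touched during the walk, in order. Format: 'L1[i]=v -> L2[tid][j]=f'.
vaddr = 1440 = 0b10110100000
Split: l1_idx=5, l2_idx=5, offset=0

Answer: L1[5]=0 -> L2[0][5]=80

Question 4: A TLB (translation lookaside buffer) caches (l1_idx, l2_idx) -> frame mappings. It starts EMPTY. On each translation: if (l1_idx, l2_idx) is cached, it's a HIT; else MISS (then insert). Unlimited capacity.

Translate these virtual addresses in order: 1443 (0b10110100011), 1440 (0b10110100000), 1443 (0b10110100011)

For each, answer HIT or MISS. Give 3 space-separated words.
vaddr=1443: (5,5) not in TLB -> MISS, insert
vaddr=1440: (5,5) in TLB -> HIT
vaddr=1443: (5,5) in TLB -> HIT

Answer: MISS HIT HIT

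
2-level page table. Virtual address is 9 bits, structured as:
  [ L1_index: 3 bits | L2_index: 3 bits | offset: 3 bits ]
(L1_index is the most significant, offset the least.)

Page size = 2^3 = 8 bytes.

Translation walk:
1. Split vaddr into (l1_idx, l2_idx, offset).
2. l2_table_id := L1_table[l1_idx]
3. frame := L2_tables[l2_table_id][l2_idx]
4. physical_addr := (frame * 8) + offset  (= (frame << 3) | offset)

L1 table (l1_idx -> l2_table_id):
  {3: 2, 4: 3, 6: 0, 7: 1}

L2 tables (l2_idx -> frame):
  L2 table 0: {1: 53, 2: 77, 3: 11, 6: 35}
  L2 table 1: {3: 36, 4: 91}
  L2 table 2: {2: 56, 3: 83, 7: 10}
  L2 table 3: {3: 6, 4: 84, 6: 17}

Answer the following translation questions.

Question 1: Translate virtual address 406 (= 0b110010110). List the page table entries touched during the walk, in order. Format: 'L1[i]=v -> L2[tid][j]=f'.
vaddr = 406 = 0b110010110
Split: l1_idx=6, l2_idx=2, offset=6

Answer: L1[6]=0 -> L2[0][2]=77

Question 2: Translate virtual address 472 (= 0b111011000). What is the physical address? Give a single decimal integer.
vaddr = 472 = 0b111011000
Split: l1_idx=7, l2_idx=3, offset=0
L1[7] = 1
L2[1][3] = 36
paddr = 36 * 8 + 0 = 288

Answer: 288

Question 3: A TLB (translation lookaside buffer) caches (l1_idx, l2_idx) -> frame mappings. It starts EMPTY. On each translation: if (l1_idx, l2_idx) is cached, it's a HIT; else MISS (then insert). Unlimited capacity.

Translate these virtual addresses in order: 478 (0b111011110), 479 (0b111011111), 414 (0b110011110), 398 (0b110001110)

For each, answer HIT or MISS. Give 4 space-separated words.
vaddr=478: (7,3) not in TLB -> MISS, insert
vaddr=479: (7,3) in TLB -> HIT
vaddr=414: (6,3) not in TLB -> MISS, insert
vaddr=398: (6,1) not in TLB -> MISS, insert

Answer: MISS HIT MISS MISS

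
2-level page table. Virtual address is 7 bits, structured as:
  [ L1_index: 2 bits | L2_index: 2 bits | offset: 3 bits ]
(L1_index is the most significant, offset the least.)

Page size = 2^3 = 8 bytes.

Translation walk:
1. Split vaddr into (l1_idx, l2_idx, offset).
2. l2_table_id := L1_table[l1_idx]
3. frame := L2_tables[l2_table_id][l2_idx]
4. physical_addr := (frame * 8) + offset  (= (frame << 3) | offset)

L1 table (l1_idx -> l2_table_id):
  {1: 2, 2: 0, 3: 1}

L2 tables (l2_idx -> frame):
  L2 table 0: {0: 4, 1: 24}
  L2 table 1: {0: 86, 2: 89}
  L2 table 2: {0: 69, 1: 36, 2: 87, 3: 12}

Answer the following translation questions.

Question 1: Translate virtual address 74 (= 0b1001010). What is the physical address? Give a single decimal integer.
Answer: 194

Derivation:
vaddr = 74 = 0b1001010
Split: l1_idx=2, l2_idx=1, offset=2
L1[2] = 0
L2[0][1] = 24
paddr = 24 * 8 + 2 = 194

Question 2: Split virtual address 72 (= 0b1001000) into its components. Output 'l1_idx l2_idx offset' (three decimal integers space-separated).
vaddr = 72 = 0b1001000
  top 2 bits -> l1_idx = 2
  next 2 bits -> l2_idx = 1
  bottom 3 bits -> offset = 0

Answer: 2 1 0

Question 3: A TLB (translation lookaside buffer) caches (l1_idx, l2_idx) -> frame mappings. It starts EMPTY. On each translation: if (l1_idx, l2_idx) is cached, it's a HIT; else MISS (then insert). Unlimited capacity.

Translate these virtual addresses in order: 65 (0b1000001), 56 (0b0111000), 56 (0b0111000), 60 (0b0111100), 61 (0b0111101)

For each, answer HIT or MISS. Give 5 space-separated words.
Answer: MISS MISS HIT HIT HIT

Derivation:
vaddr=65: (2,0) not in TLB -> MISS, insert
vaddr=56: (1,3) not in TLB -> MISS, insert
vaddr=56: (1,3) in TLB -> HIT
vaddr=60: (1,3) in TLB -> HIT
vaddr=61: (1,3) in TLB -> HIT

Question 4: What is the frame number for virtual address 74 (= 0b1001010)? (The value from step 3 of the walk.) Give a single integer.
vaddr = 74: l1_idx=2, l2_idx=1
L1[2] = 0; L2[0][1] = 24

Answer: 24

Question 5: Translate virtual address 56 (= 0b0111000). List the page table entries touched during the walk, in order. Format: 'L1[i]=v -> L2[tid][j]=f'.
Answer: L1[1]=2 -> L2[2][3]=12

Derivation:
vaddr = 56 = 0b0111000
Split: l1_idx=1, l2_idx=3, offset=0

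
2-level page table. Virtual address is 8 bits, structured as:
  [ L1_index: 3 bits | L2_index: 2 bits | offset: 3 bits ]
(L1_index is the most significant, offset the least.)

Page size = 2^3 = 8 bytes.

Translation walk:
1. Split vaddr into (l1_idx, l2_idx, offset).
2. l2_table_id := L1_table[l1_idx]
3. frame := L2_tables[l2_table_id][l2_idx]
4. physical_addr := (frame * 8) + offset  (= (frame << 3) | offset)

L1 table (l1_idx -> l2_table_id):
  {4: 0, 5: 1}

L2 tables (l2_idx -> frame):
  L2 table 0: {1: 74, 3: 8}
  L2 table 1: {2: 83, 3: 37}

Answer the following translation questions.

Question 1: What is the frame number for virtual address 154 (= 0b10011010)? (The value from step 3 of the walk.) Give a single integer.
Answer: 8

Derivation:
vaddr = 154: l1_idx=4, l2_idx=3
L1[4] = 0; L2[0][3] = 8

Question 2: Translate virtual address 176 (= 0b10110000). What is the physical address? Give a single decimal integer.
Answer: 664

Derivation:
vaddr = 176 = 0b10110000
Split: l1_idx=5, l2_idx=2, offset=0
L1[5] = 1
L2[1][2] = 83
paddr = 83 * 8 + 0 = 664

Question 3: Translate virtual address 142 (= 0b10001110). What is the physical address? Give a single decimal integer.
Answer: 598

Derivation:
vaddr = 142 = 0b10001110
Split: l1_idx=4, l2_idx=1, offset=6
L1[4] = 0
L2[0][1] = 74
paddr = 74 * 8 + 6 = 598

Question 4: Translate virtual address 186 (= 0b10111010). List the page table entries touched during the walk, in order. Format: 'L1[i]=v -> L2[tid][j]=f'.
Answer: L1[5]=1 -> L2[1][3]=37

Derivation:
vaddr = 186 = 0b10111010
Split: l1_idx=5, l2_idx=3, offset=2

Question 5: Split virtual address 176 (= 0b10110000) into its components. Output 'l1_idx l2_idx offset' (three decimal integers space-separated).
vaddr = 176 = 0b10110000
  top 3 bits -> l1_idx = 5
  next 2 bits -> l2_idx = 2
  bottom 3 bits -> offset = 0

Answer: 5 2 0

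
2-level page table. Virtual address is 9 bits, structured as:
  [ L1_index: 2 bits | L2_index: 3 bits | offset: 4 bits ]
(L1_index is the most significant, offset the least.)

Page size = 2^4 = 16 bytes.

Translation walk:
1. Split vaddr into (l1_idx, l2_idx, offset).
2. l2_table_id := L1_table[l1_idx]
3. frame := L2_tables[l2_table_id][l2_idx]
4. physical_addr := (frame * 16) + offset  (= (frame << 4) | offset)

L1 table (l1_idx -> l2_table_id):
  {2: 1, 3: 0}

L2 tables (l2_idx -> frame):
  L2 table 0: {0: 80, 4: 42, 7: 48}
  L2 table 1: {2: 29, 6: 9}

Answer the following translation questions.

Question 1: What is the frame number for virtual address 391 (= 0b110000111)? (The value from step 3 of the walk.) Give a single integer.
Answer: 80

Derivation:
vaddr = 391: l1_idx=3, l2_idx=0
L1[3] = 0; L2[0][0] = 80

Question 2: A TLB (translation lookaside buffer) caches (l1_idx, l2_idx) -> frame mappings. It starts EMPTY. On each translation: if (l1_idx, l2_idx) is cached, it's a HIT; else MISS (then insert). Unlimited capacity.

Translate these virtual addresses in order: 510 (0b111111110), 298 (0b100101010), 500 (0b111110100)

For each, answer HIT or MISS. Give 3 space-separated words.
Answer: MISS MISS HIT

Derivation:
vaddr=510: (3,7) not in TLB -> MISS, insert
vaddr=298: (2,2) not in TLB -> MISS, insert
vaddr=500: (3,7) in TLB -> HIT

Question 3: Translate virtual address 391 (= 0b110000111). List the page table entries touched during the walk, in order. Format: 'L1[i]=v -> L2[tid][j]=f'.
Answer: L1[3]=0 -> L2[0][0]=80

Derivation:
vaddr = 391 = 0b110000111
Split: l1_idx=3, l2_idx=0, offset=7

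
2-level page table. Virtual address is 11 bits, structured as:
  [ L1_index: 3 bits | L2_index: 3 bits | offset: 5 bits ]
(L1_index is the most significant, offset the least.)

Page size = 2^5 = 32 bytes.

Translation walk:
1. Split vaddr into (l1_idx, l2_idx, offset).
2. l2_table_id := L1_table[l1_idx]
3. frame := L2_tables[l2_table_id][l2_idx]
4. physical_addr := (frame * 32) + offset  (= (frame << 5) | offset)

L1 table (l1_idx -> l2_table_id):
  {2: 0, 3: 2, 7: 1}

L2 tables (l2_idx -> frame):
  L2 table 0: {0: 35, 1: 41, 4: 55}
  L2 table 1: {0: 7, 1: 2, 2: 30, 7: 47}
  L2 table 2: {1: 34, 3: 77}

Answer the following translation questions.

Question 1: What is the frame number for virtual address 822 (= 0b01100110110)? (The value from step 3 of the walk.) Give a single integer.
vaddr = 822: l1_idx=3, l2_idx=1
L1[3] = 2; L2[2][1] = 34

Answer: 34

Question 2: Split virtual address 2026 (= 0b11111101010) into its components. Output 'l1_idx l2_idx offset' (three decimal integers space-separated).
vaddr = 2026 = 0b11111101010
  top 3 bits -> l1_idx = 7
  next 3 bits -> l2_idx = 7
  bottom 5 bits -> offset = 10

Answer: 7 7 10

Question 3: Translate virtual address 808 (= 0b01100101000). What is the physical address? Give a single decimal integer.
vaddr = 808 = 0b01100101000
Split: l1_idx=3, l2_idx=1, offset=8
L1[3] = 2
L2[2][1] = 34
paddr = 34 * 32 + 8 = 1096

Answer: 1096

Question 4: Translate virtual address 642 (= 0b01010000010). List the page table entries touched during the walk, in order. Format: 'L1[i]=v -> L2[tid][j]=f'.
Answer: L1[2]=0 -> L2[0][4]=55

Derivation:
vaddr = 642 = 0b01010000010
Split: l1_idx=2, l2_idx=4, offset=2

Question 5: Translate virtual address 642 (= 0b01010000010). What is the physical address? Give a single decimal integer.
vaddr = 642 = 0b01010000010
Split: l1_idx=2, l2_idx=4, offset=2
L1[2] = 0
L2[0][4] = 55
paddr = 55 * 32 + 2 = 1762

Answer: 1762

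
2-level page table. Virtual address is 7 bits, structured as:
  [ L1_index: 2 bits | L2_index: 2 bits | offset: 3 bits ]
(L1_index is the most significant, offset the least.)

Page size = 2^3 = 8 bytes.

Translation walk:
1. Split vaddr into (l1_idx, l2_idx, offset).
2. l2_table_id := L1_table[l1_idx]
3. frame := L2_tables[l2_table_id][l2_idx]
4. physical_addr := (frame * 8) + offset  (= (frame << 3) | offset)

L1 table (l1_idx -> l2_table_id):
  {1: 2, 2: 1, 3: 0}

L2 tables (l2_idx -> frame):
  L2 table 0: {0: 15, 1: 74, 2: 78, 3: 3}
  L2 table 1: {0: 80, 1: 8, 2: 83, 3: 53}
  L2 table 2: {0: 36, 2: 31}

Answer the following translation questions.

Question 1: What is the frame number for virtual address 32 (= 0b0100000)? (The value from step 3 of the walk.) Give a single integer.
Answer: 36

Derivation:
vaddr = 32: l1_idx=1, l2_idx=0
L1[1] = 2; L2[2][0] = 36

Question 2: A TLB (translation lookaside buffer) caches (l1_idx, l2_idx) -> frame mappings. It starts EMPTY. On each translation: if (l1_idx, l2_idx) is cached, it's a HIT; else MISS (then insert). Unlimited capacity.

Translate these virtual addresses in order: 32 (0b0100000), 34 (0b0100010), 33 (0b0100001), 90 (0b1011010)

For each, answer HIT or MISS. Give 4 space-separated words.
Answer: MISS HIT HIT MISS

Derivation:
vaddr=32: (1,0) not in TLB -> MISS, insert
vaddr=34: (1,0) in TLB -> HIT
vaddr=33: (1,0) in TLB -> HIT
vaddr=90: (2,3) not in TLB -> MISS, insert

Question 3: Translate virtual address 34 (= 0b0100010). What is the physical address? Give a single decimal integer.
Answer: 290

Derivation:
vaddr = 34 = 0b0100010
Split: l1_idx=1, l2_idx=0, offset=2
L1[1] = 2
L2[2][0] = 36
paddr = 36 * 8 + 2 = 290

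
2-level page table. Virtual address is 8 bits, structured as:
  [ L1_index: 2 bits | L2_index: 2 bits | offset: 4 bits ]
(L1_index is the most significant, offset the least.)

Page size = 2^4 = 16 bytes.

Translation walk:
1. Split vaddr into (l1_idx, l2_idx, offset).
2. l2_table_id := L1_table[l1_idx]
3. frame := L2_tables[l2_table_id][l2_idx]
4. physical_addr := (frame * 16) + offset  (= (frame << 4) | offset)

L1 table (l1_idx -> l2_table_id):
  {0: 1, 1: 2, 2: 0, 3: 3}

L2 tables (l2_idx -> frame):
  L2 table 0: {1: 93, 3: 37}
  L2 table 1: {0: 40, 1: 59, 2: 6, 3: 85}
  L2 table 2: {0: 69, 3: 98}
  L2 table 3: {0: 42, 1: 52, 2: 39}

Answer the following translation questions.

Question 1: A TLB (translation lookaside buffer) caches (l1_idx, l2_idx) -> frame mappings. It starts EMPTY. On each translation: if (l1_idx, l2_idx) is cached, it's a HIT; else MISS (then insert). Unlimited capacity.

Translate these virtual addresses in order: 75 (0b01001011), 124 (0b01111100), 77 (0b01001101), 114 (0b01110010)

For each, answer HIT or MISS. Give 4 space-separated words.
Answer: MISS MISS HIT HIT

Derivation:
vaddr=75: (1,0) not in TLB -> MISS, insert
vaddr=124: (1,3) not in TLB -> MISS, insert
vaddr=77: (1,0) in TLB -> HIT
vaddr=114: (1,3) in TLB -> HIT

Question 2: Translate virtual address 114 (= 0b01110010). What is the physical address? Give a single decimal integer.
vaddr = 114 = 0b01110010
Split: l1_idx=1, l2_idx=3, offset=2
L1[1] = 2
L2[2][3] = 98
paddr = 98 * 16 + 2 = 1570

Answer: 1570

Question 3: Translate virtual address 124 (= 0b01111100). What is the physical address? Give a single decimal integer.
vaddr = 124 = 0b01111100
Split: l1_idx=1, l2_idx=3, offset=12
L1[1] = 2
L2[2][3] = 98
paddr = 98 * 16 + 12 = 1580

Answer: 1580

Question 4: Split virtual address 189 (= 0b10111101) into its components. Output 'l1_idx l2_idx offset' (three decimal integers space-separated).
Answer: 2 3 13

Derivation:
vaddr = 189 = 0b10111101
  top 2 bits -> l1_idx = 2
  next 2 bits -> l2_idx = 3
  bottom 4 bits -> offset = 13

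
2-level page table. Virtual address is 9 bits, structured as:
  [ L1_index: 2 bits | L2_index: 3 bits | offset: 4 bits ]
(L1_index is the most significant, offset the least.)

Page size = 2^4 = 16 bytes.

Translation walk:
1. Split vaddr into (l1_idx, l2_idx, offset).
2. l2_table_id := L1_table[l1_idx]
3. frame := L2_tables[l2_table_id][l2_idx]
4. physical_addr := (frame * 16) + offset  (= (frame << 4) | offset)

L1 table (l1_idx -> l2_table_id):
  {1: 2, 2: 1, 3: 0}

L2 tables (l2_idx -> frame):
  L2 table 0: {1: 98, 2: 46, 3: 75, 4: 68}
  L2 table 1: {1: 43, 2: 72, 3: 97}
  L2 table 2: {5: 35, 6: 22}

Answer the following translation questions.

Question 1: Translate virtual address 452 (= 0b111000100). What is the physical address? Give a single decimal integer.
Answer: 1092

Derivation:
vaddr = 452 = 0b111000100
Split: l1_idx=3, l2_idx=4, offset=4
L1[3] = 0
L2[0][4] = 68
paddr = 68 * 16 + 4 = 1092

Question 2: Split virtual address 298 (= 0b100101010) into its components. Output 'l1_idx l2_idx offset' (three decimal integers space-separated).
vaddr = 298 = 0b100101010
  top 2 bits -> l1_idx = 2
  next 3 bits -> l2_idx = 2
  bottom 4 bits -> offset = 10

Answer: 2 2 10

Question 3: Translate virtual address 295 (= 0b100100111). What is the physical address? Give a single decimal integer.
Answer: 1159

Derivation:
vaddr = 295 = 0b100100111
Split: l1_idx=2, l2_idx=2, offset=7
L1[2] = 1
L2[1][2] = 72
paddr = 72 * 16 + 7 = 1159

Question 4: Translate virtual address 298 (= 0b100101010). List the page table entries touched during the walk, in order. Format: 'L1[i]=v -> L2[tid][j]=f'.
vaddr = 298 = 0b100101010
Split: l1_idx=2, l2_idx=2, offset=10

Answer: L1[2]=1 -> L2[1][2]=72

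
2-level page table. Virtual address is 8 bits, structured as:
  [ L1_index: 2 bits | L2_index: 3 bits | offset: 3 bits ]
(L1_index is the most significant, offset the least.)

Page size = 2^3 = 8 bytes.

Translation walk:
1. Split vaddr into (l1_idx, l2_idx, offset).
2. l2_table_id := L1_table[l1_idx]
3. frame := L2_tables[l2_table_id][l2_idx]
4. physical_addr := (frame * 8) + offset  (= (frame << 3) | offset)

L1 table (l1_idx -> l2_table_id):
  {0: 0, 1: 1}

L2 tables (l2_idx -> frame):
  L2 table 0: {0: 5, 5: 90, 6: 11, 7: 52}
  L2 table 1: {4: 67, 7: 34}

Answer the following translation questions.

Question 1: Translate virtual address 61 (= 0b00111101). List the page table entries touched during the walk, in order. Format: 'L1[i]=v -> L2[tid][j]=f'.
Answer: L1[0]=0 -> L2[0][7]=52

Derivation:
vaddr = 61 = 0b00111101
Split: l1_idx=0, l2_idx=7, offset=5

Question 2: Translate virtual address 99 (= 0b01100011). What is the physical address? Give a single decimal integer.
vaddr = 99 = 0b01100011
Split: l1_idx=1, l2_idx=4, offset=3
L1[1] = 1
L2[1][4] = 67
paddr = 67 * 8 + 3 = 539

Answer: 539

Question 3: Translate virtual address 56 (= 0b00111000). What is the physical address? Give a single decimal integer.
vaddr = 56 = 0b00111000
Split: l1_idx=0, l2_idx=7, offset=0
L1[0] = 0
L2[0][7] = 52
paddr = 52 * 8 + 0 = 416

Answer: 416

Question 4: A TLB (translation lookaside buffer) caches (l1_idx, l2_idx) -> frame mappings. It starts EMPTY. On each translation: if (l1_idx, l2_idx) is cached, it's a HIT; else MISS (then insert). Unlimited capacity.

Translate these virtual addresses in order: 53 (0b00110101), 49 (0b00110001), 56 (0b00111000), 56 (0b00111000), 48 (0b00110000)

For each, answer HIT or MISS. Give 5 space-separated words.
Answer: MISS HIT MISS HIT HIT

Derivation:
vaddr=53: (0,6) not in TLB -> MISS, insert
vaddr=49: (0,6) in TLB -> HIT
vaddr=56: (0,7) not in TLB -> MISS, insert
vaddr=56: (0,7) in TLB -> HIT
vaddr=48: (0,6) in TLB -> HIT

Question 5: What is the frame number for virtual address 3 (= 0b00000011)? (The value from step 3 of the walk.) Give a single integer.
vaddr = 3: l1_idx=0, l2_idx=0
L1[0] = 0; L2[0][0] = 5

Answer: 5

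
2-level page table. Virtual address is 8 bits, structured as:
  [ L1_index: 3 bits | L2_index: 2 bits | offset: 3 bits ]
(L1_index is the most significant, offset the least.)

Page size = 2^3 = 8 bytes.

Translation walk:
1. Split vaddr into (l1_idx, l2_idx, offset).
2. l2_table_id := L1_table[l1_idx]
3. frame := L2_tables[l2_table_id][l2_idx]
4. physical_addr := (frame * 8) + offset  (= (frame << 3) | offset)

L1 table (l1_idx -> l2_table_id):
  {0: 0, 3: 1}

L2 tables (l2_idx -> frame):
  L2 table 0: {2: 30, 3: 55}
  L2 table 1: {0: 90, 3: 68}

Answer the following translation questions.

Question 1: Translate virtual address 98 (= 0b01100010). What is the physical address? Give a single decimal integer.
Answer: 722

Derivation:
vaddr = 98 = 0b01100010
Split: l1_idx=3, l2_idx=0, offset=2
L1[3] = 1
L2[1][0] = 90
paddr = 90 * 8 + 2 = 722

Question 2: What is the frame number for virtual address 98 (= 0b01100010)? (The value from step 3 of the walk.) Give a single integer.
vaddr = 98: l1_idx=3, l2_idx=0
L1[3] = 1; L2[1][0] = 90

Answer: 90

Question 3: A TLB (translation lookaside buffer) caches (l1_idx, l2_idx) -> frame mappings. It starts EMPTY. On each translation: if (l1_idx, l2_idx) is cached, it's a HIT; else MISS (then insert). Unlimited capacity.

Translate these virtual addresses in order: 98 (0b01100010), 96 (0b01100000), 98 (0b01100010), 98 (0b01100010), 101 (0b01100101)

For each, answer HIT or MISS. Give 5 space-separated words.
Answer: MISS HIT HIT HIT HIT

Derivation:
vaddr=98: (3,0) not in TLB -> MISS, insert
vaddr=96: (3,0) in TLB -> HIT
vaddr=98: (3,0) in TLB -> HIT
vaddr=98: (3,0) in TLB -> HIT
vaddr=101: (3,0) in TLB -> HIT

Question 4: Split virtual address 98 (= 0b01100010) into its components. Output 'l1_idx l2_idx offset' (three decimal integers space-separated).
Answer: 3 0 2

Derivation:
vaddr = 98 = 0b01100010
  top 3 bits -> l1_idx = 3
  next 2 bits -> l2_idx = 0
  bottom 3 bits -> offset = 2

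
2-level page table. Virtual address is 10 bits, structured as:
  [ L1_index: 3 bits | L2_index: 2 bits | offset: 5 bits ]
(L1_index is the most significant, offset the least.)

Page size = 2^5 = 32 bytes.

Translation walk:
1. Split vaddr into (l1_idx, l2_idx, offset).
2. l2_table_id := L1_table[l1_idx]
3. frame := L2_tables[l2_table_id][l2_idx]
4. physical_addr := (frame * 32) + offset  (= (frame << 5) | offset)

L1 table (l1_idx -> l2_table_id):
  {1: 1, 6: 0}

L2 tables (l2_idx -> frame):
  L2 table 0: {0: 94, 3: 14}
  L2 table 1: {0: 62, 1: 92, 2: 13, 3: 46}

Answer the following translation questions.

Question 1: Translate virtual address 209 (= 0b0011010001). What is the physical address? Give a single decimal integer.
Answer: 433

Derivation:
vaddr = 209 = 0b0011010001
Split: l1_idx=1, l2_idx=2, offset=17
L1[1] = 1
L2[1][2] = 13
paddr = 13 * 32 + 17 = 433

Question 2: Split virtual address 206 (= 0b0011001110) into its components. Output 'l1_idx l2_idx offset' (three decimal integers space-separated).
vaddr = 206 = 0b0011001110
  top 3 bits -> l1_idx = 1
  next 2 bits -> l2_idx = 2
  bottom 5 bits -> offset = 14

Answer: 1 2 14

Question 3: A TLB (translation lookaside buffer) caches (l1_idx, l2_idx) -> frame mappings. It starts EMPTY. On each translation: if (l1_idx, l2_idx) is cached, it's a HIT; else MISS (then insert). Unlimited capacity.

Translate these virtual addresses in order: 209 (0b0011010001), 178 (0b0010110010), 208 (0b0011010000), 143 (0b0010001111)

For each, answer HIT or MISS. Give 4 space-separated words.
Answer: MISS MISS HIT MISS

Derivation:
vaddr=209: (1,2) not in TLB -> MISS, insert
vaddr=178: (1,1) not in TLB -> MISS, insert
vaddr=208: (1,2) in TLB -> HIT
vaddr=143: (1,0) not in TLB -> MISS, insert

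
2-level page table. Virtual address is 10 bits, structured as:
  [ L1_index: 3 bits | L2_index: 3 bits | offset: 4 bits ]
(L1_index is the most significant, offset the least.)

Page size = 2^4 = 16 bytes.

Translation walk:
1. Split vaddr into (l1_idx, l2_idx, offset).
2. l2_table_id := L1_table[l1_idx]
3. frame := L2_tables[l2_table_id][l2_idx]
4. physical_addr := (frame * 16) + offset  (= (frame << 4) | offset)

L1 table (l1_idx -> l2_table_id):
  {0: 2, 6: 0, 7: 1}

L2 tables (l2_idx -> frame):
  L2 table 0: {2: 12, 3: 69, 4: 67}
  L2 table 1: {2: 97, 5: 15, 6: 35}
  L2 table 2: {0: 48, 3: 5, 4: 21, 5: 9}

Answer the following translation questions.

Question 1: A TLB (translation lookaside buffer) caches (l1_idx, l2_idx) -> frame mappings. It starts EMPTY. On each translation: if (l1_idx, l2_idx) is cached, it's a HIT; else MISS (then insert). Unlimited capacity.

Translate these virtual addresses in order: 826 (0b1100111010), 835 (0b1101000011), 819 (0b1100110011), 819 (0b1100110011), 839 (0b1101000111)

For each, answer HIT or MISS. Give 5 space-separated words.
Answer: MISS MISS HIT HIT HIT

Derivation:
vaddr=826: (6,3) not in TLB -> MISS, insert
vaddr=835: (6,4) not in TLB -> MISS, insert
vaddr=819: (6,3) in TLB -> HIT
vaddr=819: (6,3) in TLB -> HIT
vaddr=839: (6,4) in TLB -> HIT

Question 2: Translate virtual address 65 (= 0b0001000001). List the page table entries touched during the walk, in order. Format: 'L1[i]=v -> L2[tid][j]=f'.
vaddr = 65 = 0b0001000001
Split: l1_idx=0, l2_idx=4, offset=1

Answer: L1[0]=2 -> L2[2][4]=21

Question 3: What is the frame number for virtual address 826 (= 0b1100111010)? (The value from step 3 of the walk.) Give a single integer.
vaddr = 826: l1_idx=6, l2_idx=3
L1[6] = 0; L2[0][3] = 69

Answer: 69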